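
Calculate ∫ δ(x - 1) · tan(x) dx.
\tan{\left(1 \right)}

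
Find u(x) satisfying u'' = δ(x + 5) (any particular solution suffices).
\frac{|x + 5|}{2}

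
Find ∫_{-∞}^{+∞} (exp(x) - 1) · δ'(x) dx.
-1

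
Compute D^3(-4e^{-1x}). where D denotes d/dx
4 e^{- x}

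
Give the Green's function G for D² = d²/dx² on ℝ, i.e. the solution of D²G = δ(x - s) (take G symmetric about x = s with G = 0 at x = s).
\frac{|x - s|}{2}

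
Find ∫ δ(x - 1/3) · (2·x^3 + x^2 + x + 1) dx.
\frac{41}{27}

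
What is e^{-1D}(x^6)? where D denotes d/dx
x^{6} - 6 x^{5} + 15 x^{4} - 20 x^{3} + 15 x^{2} - 6 x + 1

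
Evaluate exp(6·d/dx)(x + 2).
x + 8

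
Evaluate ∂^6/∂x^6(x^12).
665280 x^{6}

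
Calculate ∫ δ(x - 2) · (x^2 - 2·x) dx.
0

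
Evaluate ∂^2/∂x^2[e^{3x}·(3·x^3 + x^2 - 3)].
\left(27 x^{3} + 63 x^{2} + 30 x - 25\right) e^{3 x}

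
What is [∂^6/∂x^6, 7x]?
42\frac{d^{5}}{dx^{5}}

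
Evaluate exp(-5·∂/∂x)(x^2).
x^{2} - 10 x + 25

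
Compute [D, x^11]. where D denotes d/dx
11 x^{10}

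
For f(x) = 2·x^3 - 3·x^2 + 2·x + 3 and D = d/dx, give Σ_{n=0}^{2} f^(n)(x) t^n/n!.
t^{2} \left(6 x - 3\right) + 2 t \left(3 x^{2} - 3 x + 1\right) + 2 x^{3} - 3 x^{2} + 2 x + 3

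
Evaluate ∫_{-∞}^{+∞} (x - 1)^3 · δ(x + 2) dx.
-27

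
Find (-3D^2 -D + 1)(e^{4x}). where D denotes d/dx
- 51 e^{4 x}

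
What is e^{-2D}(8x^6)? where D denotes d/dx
8 x^{6} - 96 x^{5} + 480 x^{4} - 1280 x^{3} + 1920 x^{2} - 1536 x + 512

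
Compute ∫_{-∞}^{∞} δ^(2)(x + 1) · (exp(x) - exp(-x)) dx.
- 2 \sinh{\left(1 \right)}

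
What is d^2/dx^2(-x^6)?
- 30 x^{4}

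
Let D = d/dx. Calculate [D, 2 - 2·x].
-2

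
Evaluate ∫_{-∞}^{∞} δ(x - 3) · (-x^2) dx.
-9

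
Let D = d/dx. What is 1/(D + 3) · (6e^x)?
\frac{3 e^{x}}{2}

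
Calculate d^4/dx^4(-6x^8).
- 10080 x^{4}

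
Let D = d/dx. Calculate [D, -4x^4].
- 16 x^{3}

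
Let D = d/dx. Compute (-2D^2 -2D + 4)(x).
4 x - 2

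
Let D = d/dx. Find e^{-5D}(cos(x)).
\cos{\left(x - 5 \right)}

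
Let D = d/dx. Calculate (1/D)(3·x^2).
x^{3}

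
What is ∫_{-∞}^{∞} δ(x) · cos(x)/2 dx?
\frac{1}{2}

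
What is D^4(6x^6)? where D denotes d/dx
2160 x^{2}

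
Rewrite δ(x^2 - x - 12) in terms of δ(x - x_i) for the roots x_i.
\frac{\delta(x + 3) + \delta(x - 4)}{7}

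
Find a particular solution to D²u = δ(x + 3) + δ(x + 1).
\frac{|x + 3|}{2} + \frac{|x + 1|}{2}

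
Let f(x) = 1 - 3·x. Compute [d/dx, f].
-3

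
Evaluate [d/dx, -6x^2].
- 12 x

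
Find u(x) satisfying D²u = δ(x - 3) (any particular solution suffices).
\frac{|x - 3|}{2}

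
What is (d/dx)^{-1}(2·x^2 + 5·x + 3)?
\frac{2 x^{3}}{3} + \frac{5 x^{2}}{2} + 3 x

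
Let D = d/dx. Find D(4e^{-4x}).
- 16 e^{- 4 x}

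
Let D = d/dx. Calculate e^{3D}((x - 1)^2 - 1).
x^{2} + 4 x + 3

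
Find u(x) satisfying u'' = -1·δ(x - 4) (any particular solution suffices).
-\frac{|x - 4|}{2}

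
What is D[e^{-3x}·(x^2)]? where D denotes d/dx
x \left(2 - 3 x\right) e^{- 3 x}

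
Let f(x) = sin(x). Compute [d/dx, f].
\cos{\left(x \right)}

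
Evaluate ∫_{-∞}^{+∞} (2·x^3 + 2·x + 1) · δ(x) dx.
1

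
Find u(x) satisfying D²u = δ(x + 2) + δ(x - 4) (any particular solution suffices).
\frac{|x + 2|}{2} + \frac{|x - 4|}{2}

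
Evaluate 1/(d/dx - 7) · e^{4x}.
- \frac{e^{4 x}}{3}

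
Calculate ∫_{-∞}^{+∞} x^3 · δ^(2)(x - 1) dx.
6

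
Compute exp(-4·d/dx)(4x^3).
4 x^{3} - 48 x^{2} + 192 x - 256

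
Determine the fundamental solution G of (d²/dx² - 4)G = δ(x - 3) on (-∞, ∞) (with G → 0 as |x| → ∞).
-\frac{e^{-2|x - 3|}}{4}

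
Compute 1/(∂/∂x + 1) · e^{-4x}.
- \frac{e^{- 4 x}}{3}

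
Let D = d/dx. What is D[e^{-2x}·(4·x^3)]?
x^{2} \left(12 - 8 x\right) e^{- 2 x}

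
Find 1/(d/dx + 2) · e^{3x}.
\frac{e^{3 x}}{5}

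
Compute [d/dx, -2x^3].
- 6 x^{2}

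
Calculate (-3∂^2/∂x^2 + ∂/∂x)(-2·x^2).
12 - 4 x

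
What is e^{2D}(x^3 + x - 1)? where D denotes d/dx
x^{3} + 6 x^{2} + 13 x + 9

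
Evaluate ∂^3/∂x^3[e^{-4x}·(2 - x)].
16 \left(4 x - 11\right) e^{- 4 x}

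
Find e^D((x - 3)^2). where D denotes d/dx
x^{2} - 4 x + 4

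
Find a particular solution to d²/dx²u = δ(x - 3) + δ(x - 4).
\frac{|x - 3|}{2} + \frac{|x - 4|}{2}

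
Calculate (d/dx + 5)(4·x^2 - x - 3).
20 x^{2} + 3 x - 16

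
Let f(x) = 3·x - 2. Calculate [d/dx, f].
3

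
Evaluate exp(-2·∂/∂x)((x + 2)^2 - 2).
x^{2} - 2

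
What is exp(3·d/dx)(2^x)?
2^{x + 3}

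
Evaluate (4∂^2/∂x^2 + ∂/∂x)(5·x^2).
10 x + 40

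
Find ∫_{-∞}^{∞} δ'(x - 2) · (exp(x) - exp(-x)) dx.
- 2 \cosh{\left(2 \right)}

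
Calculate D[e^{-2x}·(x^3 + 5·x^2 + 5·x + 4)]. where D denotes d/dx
\left(- 2 x^{3} - 7 x^{2} - 3\right) e^{- 2 x}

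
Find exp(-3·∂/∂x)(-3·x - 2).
7 - 3 x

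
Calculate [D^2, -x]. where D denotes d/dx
-2D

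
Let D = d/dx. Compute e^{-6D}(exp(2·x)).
e^{2 x - 12}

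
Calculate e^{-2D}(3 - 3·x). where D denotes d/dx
9 - 3 x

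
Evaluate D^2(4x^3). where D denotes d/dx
24 x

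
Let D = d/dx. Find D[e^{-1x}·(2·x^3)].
2 x^{2} \left(3 - x\right) e^{- x}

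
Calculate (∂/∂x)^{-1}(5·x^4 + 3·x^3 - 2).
x^{5} + \frac{3 x^{4}}{4} - 2 x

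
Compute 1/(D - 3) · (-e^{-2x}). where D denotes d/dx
\frac{e^{- 2 x}}{5}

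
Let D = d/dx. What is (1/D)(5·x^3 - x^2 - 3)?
\frac{5 x^{4}}{4} - \frac{x^{3}}{3} - 3 x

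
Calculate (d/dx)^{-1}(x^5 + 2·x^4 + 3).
\frac{x^{6}}{6} + \frac{2 x^{5}}{5} + 3 x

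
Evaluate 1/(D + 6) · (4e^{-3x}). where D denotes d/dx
\frac{4 e^{- 3 x}}{3}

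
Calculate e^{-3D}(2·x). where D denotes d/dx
2 x - 6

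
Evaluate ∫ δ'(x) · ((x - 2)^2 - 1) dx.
4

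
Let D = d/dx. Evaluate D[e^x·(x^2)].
x \left(x + 2\right) e^{x}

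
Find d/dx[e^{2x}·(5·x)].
\left(10 x + 5\right) e^{2 x}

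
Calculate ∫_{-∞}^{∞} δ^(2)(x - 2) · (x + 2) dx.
0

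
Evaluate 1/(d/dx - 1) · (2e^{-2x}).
- \frac{2 e^{- 2 x}}{3}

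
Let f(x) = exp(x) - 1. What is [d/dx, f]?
e^{x}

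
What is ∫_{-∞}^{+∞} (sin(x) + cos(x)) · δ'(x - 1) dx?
- \cos{\left(1 \right)} + \sin{\left(1 \right)}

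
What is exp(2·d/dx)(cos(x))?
\cos{\left(x + 2 \right)}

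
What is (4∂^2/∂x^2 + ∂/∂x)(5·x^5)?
25 x^{3} \left(x + 16\right)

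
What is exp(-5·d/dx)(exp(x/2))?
e^{\frac{x}{2} - \frac{5}{2}}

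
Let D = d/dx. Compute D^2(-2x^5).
- 40 x^{3}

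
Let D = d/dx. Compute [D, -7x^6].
- 42 x^{5}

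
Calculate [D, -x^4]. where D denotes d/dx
- 4 x^{3}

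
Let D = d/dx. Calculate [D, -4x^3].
- 12 x^{2}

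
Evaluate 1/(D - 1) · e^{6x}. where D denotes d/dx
\frac{e^{6 x}}{5}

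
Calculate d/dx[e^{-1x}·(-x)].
\left(x - 1\right) e^{- x}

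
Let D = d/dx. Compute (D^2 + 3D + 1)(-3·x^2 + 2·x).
x \left(- 3 x - 16\right)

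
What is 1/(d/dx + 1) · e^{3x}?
\frac{e^{3 x}}{4}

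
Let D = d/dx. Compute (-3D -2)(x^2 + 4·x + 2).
- 2 x^{2} - 14 x - 16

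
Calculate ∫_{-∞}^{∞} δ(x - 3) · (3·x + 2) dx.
11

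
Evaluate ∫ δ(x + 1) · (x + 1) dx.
0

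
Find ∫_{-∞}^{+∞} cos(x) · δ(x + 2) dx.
\cos{\left(2 \right)}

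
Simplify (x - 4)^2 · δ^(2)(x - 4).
2\delta(x - 4)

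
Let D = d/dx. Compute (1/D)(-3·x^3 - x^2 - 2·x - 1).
- \frac{3 x^{4}}{4} - \frac{x^{3}}{3} - x^{2} - x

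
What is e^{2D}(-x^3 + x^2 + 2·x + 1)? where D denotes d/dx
- x^{3} - 5 x^{2} - 6 x + 1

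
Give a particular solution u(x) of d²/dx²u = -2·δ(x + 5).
-|x + 5|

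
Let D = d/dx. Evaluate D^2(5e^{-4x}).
80 e^{- 4 x}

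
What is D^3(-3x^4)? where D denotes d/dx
- 72 x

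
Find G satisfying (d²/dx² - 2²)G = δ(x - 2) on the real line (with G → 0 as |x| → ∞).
-\frac{e^{-2|x - 2|}}{4}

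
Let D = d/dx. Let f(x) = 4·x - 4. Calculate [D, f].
4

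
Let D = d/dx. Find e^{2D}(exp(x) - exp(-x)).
2 \sinh{\left(x + 2 \right)}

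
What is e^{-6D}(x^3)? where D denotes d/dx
x^{3} - 18 x^{2} + 108 x - 216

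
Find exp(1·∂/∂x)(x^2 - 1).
x \left(x + 2\right)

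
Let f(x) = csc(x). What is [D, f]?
- \cot{\left(x \right)} \csc{\left(x \right)}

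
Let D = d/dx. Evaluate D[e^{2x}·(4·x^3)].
x^{2} \left(8 x + 12\right) e^{2 x}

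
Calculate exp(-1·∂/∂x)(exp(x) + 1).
e^{x - 1} + 1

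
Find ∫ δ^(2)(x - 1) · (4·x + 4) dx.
0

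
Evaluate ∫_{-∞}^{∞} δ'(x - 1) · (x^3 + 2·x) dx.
-5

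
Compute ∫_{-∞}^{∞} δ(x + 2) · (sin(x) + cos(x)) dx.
- \sin{\left(2 \right)} + \cos{\left(2 \right)}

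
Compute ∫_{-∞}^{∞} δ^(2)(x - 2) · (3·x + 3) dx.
0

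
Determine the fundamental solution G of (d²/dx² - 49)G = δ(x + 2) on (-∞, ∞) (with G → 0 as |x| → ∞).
-\frac{e^{-7|x + 2|}}{14}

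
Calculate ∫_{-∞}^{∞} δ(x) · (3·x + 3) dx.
3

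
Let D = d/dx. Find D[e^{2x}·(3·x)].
\left(6 x + 3\right) e^{2 x}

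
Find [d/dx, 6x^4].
24 x^{3}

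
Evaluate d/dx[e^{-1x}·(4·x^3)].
4 x^{2} \left(3 - x\right) e^{- x}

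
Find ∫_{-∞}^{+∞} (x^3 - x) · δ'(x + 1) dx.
-2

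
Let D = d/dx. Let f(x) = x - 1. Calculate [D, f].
1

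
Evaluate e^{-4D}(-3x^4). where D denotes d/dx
- 3 x^{4} + 48 x^{3} - 288 x^{2} + 768 x - 768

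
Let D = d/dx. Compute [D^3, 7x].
21D^{2}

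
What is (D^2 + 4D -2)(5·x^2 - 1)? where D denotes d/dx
- 10 x^{2} + 40 x + 12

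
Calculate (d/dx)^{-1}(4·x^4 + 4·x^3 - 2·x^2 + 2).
\frac{4 x^{5}}{5} + x^{4} - \frac{2 x^{3}}{3} + 2 x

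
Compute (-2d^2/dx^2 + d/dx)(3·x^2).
6 x - 12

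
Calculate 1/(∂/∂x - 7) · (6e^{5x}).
- 3 e^{5 x}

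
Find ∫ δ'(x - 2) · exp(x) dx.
- e^{2}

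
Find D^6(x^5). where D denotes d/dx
0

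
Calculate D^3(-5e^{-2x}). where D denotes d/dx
40 e^{- 2 x}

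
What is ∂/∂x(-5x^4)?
- 20 x^{3}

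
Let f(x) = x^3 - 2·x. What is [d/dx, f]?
3 x^{2} - 2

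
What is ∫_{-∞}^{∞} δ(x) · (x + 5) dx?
5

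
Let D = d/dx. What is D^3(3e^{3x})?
81 e^{3 x}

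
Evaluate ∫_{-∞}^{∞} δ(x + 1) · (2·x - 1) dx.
-3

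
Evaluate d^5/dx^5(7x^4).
0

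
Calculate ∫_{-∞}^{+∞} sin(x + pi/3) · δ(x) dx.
\frac{\sqrt{3}}{2}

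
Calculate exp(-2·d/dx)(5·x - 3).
5 x - 13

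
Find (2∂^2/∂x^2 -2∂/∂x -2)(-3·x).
6 x + 6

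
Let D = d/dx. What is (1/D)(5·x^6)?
\frac{5 x^{7}}{7}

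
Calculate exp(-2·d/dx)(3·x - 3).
3 x - 9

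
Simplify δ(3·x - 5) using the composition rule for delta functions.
\frac{\delta(x - 5/3)}{3}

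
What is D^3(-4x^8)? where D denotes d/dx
- 1344 x^{5}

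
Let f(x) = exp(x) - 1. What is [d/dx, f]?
e^{x}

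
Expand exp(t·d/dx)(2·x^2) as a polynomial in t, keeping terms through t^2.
2 t^{2} + 4 t x + 2 x^{2}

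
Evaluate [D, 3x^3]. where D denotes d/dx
9 x^{2}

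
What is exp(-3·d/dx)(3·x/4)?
\frac{3 x}{4} - \frac{9}{4}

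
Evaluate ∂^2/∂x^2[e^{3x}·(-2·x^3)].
- 6 x \left(3 x^{2} + 6 x + 2\right) e^{3 x}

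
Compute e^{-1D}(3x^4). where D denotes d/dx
3 x^{4} - 12 x^{3} + 18 x^{2} - 12 x + 3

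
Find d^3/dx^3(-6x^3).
-36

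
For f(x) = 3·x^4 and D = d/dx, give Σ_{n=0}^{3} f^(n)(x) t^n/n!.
3 x \left(4 t^{3} + 6 t^{2} x + 4 t x^{2} + x^{3}\right)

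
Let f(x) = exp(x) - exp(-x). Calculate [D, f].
2 \cosh{\left(x \right)}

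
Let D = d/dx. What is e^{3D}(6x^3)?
6 x^{3} + 54 x^{2} + 162 x + 162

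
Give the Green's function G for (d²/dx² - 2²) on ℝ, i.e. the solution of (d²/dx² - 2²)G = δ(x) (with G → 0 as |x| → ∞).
-\frac{e^{-2|x|}}{4}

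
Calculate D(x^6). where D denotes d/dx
6 x^{5}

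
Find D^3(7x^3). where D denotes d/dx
42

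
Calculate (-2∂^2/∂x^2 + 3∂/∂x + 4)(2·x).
8 x + 6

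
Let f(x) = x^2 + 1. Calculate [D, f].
2 x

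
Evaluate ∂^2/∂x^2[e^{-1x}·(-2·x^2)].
2 \left(- x^{2} + 4 x - 2\right) e^{- x}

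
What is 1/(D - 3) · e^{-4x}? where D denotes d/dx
- \frac{e^{- 4 x}}{7}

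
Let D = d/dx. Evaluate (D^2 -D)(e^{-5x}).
30 e^{- 5 x}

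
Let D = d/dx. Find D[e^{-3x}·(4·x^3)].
12 x^{2} \left(1 - x\right) e^{- 3 x}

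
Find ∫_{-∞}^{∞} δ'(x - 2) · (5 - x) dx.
1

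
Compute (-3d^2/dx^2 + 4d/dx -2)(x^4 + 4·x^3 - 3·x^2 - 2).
- 2 x^{4} + 8 x^{3} + 18 x^{2} - 96 x + 22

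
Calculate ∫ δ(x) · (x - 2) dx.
-2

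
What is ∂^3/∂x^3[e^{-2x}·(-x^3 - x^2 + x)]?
2 \left(4 x^{3} - 14 x^{2} + 2 x + 9\right) e^{- 2 x}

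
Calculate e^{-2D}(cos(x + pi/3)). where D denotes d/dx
\cos{\left(x - 2 + \frac{\pi}{3} \right)}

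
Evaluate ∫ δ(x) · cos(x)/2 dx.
\frac{1}{2}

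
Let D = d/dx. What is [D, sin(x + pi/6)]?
\cos{\left(x + \frac{\pi}{6} \right)}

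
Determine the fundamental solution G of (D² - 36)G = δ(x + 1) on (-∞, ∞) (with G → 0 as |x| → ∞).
-\frac{e^{-6|x + 1|}}{12}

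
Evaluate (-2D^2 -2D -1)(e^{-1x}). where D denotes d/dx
- e^{- x}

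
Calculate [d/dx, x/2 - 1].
\frac{1}{2}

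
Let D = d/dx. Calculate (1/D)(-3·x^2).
- x^{3}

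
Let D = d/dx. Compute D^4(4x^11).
31680 x^{7}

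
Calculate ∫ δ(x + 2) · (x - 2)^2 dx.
16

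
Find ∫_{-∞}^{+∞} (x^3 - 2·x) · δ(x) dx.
0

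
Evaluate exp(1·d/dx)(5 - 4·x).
1 - 4 x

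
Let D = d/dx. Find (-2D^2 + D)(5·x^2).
10 x - 20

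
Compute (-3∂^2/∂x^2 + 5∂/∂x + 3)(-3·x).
- 9 x - 15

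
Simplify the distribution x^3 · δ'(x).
0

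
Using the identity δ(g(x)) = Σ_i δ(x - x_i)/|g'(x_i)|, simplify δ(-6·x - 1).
\frac{\delta(x + 1/6)}{6}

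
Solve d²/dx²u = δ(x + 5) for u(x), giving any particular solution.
\frac{|x + 5|}{2}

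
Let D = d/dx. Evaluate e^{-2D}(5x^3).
5 x^{3} - 30 x^{2} + 60 x - 40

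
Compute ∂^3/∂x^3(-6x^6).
- 720 x^{3}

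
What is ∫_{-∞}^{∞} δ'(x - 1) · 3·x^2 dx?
-6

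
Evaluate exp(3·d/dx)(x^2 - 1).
x^{2} + 6 x + 8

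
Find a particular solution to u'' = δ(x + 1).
\frac{|x + 1|}{2}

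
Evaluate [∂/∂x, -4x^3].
- 12 x^{2}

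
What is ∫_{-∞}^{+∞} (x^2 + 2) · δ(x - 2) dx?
6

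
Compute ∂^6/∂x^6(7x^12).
4656960 x^{6}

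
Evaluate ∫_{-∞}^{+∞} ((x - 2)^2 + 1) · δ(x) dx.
5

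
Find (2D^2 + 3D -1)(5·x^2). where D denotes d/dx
- 5 x^{2} + 30 x + 20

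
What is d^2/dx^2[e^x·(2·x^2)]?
2 \left(x^{2} + 4 x + 2\right) e^{x}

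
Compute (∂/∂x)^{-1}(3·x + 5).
\frac{3 x^{2}}{2} + 5 x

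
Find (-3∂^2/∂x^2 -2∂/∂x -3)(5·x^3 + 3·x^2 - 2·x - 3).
- 15 x^{3} - 39 x^{2} - 96 x - 5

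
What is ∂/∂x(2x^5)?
10 x^{4}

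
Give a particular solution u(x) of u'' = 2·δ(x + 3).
|x + 3|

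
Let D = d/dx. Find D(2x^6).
12 x^{5}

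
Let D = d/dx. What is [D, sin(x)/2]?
\frac{\cos{\left(x \right)}}{2}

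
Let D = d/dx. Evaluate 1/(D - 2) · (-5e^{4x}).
- \frac{5 e^{4 x}}{2}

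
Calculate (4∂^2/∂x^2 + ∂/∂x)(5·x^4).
20 x^{2} \left(x + 12\right)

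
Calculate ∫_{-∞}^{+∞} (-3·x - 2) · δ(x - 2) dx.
-8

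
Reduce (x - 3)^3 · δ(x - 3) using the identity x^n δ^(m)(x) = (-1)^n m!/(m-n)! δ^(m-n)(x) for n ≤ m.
0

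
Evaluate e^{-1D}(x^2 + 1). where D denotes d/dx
x^{2} - 2 x + 2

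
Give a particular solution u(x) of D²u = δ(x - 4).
\frac{|x - 4|}{2}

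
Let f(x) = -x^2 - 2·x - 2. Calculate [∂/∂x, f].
- 2 x - 2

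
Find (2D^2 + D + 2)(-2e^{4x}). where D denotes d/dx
- 76 e^{4 x}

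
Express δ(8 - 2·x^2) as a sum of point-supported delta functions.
\frac{\delta(x - 2) + \delta(x + 2)}{8}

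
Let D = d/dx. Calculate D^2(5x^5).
100 x^{3}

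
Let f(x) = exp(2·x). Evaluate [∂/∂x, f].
2 e^{2 x}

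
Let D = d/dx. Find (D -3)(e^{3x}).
0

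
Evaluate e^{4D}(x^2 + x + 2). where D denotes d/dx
x^{2} + 9 x + 22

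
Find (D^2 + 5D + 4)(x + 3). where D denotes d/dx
4 x + 17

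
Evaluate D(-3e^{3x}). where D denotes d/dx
- 9 e^{3 x}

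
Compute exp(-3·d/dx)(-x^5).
- x^{5} + 15 x^{4} - 90 x^{3} + 270 x^{2} - 405 x + 243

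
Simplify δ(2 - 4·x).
\frac{\delta(x - 1/2)}{4}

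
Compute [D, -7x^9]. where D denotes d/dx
- 63 x^{8}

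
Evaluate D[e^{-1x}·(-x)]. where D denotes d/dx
\left(x - 1\right) e^{- x}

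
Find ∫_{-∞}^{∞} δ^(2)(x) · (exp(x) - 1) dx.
1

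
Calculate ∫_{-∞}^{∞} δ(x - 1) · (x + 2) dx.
3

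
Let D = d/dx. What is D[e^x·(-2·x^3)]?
2 x^{2} \left(- x - 3\right) e^{x}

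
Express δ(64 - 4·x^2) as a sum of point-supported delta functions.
\frac{\delta(x - 4) + \delta(x + 4)}{32}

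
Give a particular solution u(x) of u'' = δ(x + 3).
\frac{|x + 3|}{2}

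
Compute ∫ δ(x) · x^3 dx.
0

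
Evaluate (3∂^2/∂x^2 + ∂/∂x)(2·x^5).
10 x^{3} \left(x + 12\right)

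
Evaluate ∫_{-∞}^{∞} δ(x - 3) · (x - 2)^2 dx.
1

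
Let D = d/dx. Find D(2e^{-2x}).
- 4 e^{- 2 x}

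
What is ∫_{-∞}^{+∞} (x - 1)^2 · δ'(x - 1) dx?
0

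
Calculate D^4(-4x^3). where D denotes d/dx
0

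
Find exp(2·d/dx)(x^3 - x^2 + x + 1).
x^{3} + 5 x^{2} + 9 x + 7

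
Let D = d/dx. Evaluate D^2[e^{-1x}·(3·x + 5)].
\left(3 x - 1\right) e^{- x}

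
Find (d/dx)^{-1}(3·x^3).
\frac{3 x^{4}}{4}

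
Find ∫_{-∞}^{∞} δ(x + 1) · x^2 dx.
1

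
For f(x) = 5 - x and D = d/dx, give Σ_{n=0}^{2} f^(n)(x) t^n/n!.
- t - x + 5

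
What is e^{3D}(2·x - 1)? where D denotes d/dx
2 x + 5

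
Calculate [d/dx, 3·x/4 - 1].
\frac{3}{4}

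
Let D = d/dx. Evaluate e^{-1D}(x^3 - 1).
x^{3} - 3 x^{2} + 3 x - 2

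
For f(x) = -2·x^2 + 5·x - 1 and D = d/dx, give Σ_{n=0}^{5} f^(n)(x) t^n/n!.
- 2 t^{2} - t \left(4 x - 5\right) - 2 x^{2} + 5 x - 1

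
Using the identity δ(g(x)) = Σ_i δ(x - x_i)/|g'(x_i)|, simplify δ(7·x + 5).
\frac{\delta(x + 5/7)}{7}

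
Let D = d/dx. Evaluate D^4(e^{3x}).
81 e^{3 x}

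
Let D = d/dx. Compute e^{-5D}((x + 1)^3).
x^{3} - 12 x^{2} + 48 x - 64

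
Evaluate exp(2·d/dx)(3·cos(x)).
3 \cos{\left(x + 2 \right)}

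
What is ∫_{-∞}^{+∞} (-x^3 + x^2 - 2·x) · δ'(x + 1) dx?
7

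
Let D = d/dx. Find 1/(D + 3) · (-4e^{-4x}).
4 e^{- 4 x}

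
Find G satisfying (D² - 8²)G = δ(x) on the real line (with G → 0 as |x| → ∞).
-\frac{e^{-8|x|}}{16}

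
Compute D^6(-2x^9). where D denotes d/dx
- 120960 x^{3}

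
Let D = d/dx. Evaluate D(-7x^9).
- 63 x^{8}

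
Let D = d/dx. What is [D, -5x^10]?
- 50 x^{9}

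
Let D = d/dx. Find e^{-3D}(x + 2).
x - 1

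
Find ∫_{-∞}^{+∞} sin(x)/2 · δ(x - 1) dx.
\frac{\sin{\left(1 \right)}}{2}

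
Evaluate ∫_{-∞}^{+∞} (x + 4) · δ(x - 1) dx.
5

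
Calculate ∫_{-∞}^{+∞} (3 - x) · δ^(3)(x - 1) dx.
0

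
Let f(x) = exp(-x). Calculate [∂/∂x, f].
- e^{- x}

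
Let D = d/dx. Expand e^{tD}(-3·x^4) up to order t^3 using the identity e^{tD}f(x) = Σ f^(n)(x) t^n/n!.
3 x \left(- 4 t^{3} - 6 t^{2} x - 4 t x^{2} - x^{3}\right)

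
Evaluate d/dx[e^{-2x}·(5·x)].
5 \left(1 - 2 x\right) e^{- 2 x}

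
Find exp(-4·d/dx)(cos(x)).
\cos{\left(x - 4 \right)}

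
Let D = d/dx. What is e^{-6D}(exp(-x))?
e^{6 - x}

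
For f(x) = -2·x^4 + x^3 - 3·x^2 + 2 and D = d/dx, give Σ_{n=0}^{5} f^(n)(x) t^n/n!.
- 2 t^{4} - t^{3} \left(8 x - 1\right) - 3 t^{2} \left(4 x^{2} - x + 1\right) - t x \left(8 x^{2} - 3 x + 6\right) - 2 x^{4} + x^{3} - 3 x^{2} + 2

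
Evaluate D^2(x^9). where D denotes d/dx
72 x^{7}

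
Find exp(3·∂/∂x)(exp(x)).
e^{x + 3}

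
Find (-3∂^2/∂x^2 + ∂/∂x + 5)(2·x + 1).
10 x + 7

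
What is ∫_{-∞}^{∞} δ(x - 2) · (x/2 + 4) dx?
5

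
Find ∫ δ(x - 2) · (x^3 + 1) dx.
9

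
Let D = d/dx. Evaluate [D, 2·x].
2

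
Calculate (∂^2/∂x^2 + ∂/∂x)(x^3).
3 x \left(x + 2\right)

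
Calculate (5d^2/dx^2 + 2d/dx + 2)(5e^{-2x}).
90 e^{- 2 x}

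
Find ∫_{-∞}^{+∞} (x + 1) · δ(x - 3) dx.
4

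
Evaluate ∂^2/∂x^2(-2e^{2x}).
- 8 e^{2 x}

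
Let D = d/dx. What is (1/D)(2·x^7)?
\frac{x^{8}}{4}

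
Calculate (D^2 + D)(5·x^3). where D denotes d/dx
15 x \left(x + 2\right)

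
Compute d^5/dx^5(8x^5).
960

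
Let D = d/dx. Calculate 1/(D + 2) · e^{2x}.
\frac{e^{2 x}}{4}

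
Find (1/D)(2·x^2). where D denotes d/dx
\frac{2 x^{3}}{3}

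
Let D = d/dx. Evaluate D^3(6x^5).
360 x^{2}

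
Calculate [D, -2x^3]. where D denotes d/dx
- 6 x^{2}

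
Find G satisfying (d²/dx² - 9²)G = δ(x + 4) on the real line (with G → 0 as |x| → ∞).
-\frac{e^{-9|x + 4|}}{18}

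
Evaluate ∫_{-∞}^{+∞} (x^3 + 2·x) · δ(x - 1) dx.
3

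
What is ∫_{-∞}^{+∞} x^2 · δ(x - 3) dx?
9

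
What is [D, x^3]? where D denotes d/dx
3 x^{2}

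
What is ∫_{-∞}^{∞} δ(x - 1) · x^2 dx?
1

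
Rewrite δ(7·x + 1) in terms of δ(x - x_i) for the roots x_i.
\frac{\delta(x + 1/7)}{7}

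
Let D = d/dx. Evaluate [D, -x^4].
- 4 x^{3}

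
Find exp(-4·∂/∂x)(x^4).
x^{4} - 16 x^{3} + 96 x^{2} - 256 x + 256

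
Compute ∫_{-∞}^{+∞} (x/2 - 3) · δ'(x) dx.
- \frac{1}{2}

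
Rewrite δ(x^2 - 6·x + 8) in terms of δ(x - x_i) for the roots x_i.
\frac{\delta(x - 2) + \delta(x - 4)}{2}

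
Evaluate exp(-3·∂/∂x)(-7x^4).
- 7 x^{4} + 84 x^{3} - 378 x^{2} + 756 x - 567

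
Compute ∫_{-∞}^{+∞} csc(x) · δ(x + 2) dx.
- \csc{\left(2 \right)}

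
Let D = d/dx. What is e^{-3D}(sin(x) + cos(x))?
\sqrt{2} \cos{\left(- x + \frac{\pi}{4} + 3 \right)}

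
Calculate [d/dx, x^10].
10 x^{9}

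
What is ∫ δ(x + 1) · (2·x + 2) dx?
0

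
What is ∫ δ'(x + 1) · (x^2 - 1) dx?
2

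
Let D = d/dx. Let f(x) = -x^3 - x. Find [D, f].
- 3 x^{2} - 1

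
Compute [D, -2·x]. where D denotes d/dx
-2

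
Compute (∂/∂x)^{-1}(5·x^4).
x^{5}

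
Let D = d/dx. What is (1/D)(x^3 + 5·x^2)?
\frac{x^{4}}{4} + \frac{5 x^{3}}{3}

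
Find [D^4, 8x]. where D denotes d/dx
32D^{3}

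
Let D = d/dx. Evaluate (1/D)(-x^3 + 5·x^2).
- \frac{x^{4}}{4} + \frac{5 x^{3}}{3}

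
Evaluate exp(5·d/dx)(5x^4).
5 x^{4} + 100 x^{3} + 750 x^{2} + 2500 x + 3125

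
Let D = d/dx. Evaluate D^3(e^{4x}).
64 e^{4 x}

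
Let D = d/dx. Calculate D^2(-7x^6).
- 210 x^{4}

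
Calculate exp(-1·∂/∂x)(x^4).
x^{4} - 4 x^{3} + 6 x^{2} - 4 x + 1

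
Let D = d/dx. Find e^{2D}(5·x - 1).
5 x + 9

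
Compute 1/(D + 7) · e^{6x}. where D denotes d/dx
\frac{e^{6 x}}{13}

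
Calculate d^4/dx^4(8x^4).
192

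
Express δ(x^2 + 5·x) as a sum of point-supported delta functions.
\frac{\delta(x + 5) + \delta(x)}{5}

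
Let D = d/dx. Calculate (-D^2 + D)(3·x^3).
9 x \left(x - 2\right)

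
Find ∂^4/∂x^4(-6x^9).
- 18144 x^{5}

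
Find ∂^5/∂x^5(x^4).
0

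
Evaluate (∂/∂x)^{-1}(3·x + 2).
\frac{3 x^{2}}{2} + 2 x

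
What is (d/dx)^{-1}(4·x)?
2 x^{2}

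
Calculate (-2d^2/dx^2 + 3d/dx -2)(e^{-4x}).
- 46 e^{- 4 x}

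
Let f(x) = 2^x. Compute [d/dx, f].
2^{x} \log{\left(2 \right)}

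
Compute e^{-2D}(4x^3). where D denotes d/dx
4 x^{3} - 24 x^{2} + 48 x - 32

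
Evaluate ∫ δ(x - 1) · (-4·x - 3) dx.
-7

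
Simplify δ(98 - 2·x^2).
\frac{\delta(x - 7) + \delta(x + 7)}{28}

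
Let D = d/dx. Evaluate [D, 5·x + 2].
5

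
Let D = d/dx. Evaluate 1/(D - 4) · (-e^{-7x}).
\frac{e^{- 7 x}}{11}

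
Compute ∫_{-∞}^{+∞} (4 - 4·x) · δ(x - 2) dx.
-4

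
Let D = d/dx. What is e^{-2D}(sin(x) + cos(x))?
\sqrt{2} \cos{\left(- x + \frac{\pi}{4} + 2 \right)}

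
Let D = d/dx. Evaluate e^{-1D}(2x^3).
2 x^{3} - 6 x^{2} + 6 x - 2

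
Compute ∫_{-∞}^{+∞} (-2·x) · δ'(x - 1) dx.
2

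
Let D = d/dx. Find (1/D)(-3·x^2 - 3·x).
- x^{3} - \frac{3 x^{2}}{2}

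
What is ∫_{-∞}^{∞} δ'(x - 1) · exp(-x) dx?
e^{-1}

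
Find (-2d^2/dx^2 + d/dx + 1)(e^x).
0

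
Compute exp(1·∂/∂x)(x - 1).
x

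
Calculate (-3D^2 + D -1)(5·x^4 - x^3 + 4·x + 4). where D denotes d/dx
x \left(- 5 x^{3} + 21 x^{2} - 183 x + 14\right)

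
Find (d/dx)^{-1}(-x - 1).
- \frac{x^{2}}{2} - x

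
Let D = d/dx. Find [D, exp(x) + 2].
e^{x}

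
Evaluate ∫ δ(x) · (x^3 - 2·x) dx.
0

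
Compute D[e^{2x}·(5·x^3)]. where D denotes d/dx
x^{2} \left(10 x + 15\right) e^{2 x}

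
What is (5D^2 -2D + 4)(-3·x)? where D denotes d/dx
6 - 12 x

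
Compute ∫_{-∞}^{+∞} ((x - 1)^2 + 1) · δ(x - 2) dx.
2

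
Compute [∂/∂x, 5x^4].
20 x^{3}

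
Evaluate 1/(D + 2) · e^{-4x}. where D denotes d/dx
- \frac{e^{- 4 x}}{2}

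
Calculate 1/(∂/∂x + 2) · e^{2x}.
\frac{e^{2 x}}{4}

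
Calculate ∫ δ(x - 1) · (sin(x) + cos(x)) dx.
\cos{\left(1 \right)} + \sin{\left(1 \right)}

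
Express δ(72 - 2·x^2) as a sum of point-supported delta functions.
\frac{\delta(x - 6) + \delta(x + 6)}{24}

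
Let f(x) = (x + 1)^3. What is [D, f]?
3 \left(x + 1\right)^{2}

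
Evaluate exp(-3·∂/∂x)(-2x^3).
- 2 x^{3} + 18 x^{2} - 54 x + 54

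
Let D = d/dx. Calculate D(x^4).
4 x^{3}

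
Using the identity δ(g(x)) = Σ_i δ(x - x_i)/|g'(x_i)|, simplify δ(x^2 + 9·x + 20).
\frac{\delta(x + 5) + \delta(x + 4)}{1}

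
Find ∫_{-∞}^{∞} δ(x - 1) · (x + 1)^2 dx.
4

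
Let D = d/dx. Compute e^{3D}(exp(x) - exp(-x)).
2 \sinh{\left(x + 3 \right)}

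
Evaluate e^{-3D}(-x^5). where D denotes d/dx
- x^{5} + 15 x^{4} - 90 x^{3} + 270 x^{2} - 405 x + 243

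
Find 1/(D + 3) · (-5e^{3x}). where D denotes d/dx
- \frac{5 e^{3 x}}{6}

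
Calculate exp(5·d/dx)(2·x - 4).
2 x + 6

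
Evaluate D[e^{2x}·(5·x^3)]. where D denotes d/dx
x^{2} \left(10 x + 15\right) e^{2 x}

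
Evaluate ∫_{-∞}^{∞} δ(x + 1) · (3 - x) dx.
4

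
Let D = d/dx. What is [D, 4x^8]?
32 x^{7}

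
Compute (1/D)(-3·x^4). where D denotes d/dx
- \frac{3 x^{5}}{5}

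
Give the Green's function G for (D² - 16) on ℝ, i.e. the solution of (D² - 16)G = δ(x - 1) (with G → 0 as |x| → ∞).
-\frac{e^{-4|x - 1|}}{8}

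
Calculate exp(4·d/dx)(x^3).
x^{3} + 12 x^{2} + 48 x + 64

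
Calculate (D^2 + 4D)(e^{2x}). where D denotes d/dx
12 e^{2 x}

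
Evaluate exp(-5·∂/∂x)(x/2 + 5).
\frac{x}{2} + \frac{5}{2}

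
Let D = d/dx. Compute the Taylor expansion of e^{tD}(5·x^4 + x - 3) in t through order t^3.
20 t^{3} x + 30 t^{2} x^{2} + t \left(20 x^{3} + 1\right) + 5 x^{4} + x - 3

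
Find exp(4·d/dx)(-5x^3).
- 5 x^{3} - 60 x^{2} - 240 x - 320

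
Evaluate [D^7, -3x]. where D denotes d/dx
-21D^{6}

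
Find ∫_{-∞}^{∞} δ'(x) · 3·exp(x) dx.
-3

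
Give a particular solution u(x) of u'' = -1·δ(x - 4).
-\frac{|x - 4|}{2}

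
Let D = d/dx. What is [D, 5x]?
5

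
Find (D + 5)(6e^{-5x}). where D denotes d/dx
0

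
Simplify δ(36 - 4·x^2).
\frac{\delta(x - 3) + \delta(x + 3)}{24}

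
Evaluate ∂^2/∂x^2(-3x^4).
- 36 x^{2}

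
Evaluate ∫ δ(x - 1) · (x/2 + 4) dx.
\frac{9}{2}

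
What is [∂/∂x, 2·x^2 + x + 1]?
4 x + 1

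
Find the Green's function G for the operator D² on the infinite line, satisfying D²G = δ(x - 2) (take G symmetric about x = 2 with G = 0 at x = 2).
\frac{|x - 2|}{2}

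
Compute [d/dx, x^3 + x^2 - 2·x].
3 x^{2} + 2 x - 2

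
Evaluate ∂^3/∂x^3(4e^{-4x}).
- 256 e^{- 4 x}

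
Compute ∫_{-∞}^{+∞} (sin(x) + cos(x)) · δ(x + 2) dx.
- \sin{\left(2 \right)} + \cos{\left(2 \right)}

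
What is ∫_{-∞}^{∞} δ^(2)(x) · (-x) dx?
0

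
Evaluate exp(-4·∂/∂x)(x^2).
x^{2} - 8 x + 16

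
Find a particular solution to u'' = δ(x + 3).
\frac{|x + 3|}{2}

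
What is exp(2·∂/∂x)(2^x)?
2^{x + 2}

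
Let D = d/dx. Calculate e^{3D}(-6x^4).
- 6 x^{4} - 72 x^{3} - 324 x^{2} - 648 x - 486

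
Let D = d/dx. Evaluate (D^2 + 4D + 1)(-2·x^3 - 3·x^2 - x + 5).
- 2 x^{3} - 27 x^{2} - 37 x - 5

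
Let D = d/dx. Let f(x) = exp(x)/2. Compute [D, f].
\frac{e^{x}}{2}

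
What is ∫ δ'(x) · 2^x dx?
- \log{\left(2 \right)}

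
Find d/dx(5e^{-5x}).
- 25 e^{- 5 x}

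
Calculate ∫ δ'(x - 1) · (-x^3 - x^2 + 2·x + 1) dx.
3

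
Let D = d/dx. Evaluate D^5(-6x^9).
- 90720 x^{4}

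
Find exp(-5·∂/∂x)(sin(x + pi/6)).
\sin{\left(x - 5 + \frac{\pi}{6} \right)}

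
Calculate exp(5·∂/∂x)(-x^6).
- x^{6} - 30 x^{5} - 375 x^{4} - 2500 x^{3} - 9375 x^{2} - 18750 x - 15625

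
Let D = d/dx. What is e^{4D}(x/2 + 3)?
\frac{x}{2} + 5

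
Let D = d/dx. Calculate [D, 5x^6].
30 x^{5}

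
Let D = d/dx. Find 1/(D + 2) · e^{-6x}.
- \frac{e^{- 6 x}}{4}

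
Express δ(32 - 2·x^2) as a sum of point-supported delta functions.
\frac{\delta(x - 4) + \delta(x + 4)}{16}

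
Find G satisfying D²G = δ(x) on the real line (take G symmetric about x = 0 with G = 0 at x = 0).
\frac{|x|}{2}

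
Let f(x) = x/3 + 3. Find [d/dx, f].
\frac{1}{3}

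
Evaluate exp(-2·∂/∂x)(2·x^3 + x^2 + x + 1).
2 x^{3} - 11 x^{2} + 21 x - 13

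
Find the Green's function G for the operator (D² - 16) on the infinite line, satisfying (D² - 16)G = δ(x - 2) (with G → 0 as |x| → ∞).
-\frac{e^{-4|x - 2|}}{8}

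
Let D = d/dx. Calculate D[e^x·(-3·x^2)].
3 x \left(- x - 2\right) e^{x}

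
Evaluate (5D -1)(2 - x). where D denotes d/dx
x - 7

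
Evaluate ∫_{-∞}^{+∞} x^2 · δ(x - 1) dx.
1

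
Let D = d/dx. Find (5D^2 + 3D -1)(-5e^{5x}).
- 695 e^{5 x}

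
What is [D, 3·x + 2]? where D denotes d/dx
3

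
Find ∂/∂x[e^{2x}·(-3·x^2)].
6 x \left(- x - 1\right) e^{2 x}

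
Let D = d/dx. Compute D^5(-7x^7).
- 17640 x^{2}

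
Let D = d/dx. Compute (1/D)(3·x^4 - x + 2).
\frac{3 x^{5}}{5} - \frac{x^{2}}{2} + 2 x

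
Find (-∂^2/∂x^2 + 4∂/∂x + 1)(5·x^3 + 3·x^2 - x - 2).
5 x^{3} + 63 x^{2} - 7 x - 12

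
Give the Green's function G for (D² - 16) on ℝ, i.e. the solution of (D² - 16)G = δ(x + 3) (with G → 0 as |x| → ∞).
-\frac{e^{-4|x + 3|}}{8}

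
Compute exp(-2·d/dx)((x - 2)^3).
x^{3} - 12 x^{2} + 48 x - 64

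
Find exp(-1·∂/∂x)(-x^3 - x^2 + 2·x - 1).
- x^{3} + 2 x^{2} + x - 3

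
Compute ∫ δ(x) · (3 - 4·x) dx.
3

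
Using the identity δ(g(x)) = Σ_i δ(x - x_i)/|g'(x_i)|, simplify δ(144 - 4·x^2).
\frac{\delta(x - 6) + \delta(x + 6)}{48}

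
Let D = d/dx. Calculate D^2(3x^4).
36 x^{2}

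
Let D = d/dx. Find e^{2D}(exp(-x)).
e^{- x - 2}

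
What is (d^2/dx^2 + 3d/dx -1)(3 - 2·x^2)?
2 x^{2} - 12 x - 7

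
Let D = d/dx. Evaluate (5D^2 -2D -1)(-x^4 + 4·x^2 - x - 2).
x^{4} + 8 x^{3} - 64 x^{2} - 15 x + 44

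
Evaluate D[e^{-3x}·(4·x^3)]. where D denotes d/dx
12 x^{2} \left(1 - x\right) e^{- 3 x}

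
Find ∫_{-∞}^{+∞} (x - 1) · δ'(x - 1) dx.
-1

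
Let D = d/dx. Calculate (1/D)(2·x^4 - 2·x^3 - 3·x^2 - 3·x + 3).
\frac{2 x^{5}}{5} - \frac{x^{4}}{2} - x^{3} - \frac{3 x^{2}}{2} + 3 x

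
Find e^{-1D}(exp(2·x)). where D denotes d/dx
e^{2 x - 2}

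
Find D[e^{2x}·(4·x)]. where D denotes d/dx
\left(8 x + 4\right) e^{2 x}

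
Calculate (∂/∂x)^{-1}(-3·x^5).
- \frac{x^{6}}{2}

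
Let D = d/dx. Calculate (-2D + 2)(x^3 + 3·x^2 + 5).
2 x^{3} - 12 x + 10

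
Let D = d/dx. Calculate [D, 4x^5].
20 x^{4}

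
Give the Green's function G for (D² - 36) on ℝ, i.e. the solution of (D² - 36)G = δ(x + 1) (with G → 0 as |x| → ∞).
-\frac{e^{-6|x + 1|}}{12}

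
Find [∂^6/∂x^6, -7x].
-42\frac{d^{5}}{dx^{5}}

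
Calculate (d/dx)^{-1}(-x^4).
- \frac{x^{5}}{5}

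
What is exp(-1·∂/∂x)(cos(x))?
\cos{\left(x - 1 \right)}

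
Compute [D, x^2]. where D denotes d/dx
2 x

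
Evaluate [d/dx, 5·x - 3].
5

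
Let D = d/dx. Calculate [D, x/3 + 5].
\frac{1}{3}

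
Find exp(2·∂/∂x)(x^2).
x^{2} + 4 x + 4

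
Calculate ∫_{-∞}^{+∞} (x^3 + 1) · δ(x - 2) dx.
9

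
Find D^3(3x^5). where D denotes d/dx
180 x^{2}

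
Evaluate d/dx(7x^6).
42 x^{5}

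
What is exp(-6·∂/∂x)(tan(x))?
\tan{\left(x - 6 \right)}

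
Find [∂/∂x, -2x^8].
- 16 x^{7}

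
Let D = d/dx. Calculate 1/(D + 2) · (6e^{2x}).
\frac{3 e^{2 x}}{2}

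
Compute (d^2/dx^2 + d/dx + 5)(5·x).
25 x + 5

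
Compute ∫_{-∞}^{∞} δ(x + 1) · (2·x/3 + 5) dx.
\frac{13}{3}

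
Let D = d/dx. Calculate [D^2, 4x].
8D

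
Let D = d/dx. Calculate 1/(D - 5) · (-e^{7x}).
- \frac{e^{7 x}}{2}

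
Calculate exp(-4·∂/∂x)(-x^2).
- x^{2} + 8 x - 16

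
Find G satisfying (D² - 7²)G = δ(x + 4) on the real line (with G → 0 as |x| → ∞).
-\frac{e^{-7|x + 4|}}{14}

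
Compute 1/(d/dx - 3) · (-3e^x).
\frac{3 e^{x}}{2}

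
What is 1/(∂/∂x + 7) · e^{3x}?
\frac{e^{3 x}}{10}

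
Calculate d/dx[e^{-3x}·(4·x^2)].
4 x \left(2 - 3 x\right) e^{- 3 x}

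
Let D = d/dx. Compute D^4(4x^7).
3360 x^{3}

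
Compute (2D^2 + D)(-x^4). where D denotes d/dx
4 x^{2} \left(- x - 6\right)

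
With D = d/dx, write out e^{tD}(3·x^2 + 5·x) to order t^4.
3 t^{2} + t \left(6 x + 5\right) + 3 x^{2} + 5 x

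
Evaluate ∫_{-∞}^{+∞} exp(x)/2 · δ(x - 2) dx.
\frac{e^{2}}{2}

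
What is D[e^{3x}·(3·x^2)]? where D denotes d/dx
3 x \left(3 x + 2\right) e^{3 x}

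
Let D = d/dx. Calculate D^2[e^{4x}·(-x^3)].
- 2 x \left(8 x^{2} + 12 x + 3\right) e^{4 x}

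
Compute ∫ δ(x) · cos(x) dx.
1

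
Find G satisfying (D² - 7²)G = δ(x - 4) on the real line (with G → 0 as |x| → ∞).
-\frac{e^{-7|x - 4|}}{14}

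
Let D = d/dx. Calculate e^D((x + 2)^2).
x^{2} + 6 x + 9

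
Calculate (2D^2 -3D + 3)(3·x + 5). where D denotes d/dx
9 x + 6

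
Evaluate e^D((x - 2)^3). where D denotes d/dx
x^{3} - 3 x^{2} + 3 x - 1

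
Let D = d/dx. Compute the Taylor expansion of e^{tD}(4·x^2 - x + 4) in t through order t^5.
4 t^{2} + t \left(8 x - 1\right) + 4 x^{2} - x + 4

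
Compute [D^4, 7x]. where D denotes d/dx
28D^{3}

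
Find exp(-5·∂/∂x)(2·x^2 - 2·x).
2 x^{2} - 22 x + 60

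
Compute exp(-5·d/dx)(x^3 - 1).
x^{3} - 15 x^{2} + 75 x - 126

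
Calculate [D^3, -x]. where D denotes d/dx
-3D^{2}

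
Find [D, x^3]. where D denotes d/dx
3 x^{2}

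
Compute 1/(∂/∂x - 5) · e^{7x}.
\frac{e^{7 x}}{2}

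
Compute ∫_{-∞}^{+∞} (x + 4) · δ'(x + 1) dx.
-1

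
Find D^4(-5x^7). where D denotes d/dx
- 4200 x^{3}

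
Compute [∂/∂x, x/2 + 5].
\frac{1}{2}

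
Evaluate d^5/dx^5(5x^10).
151200 x^{5}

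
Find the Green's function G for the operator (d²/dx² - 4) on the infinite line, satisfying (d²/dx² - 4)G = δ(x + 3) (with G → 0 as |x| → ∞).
-\frac{e^{-2|x + 3|}}{4}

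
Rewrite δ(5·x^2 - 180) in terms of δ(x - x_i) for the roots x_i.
\frac{\delta(x - 6) + \delta(x + 6)}{60}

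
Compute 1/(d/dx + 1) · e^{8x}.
\frac{e^{8 x}}{9}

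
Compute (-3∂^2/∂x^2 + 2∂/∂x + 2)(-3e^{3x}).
57 e^{3 x}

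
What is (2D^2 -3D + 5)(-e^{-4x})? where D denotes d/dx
- 49 e^{- 4 x}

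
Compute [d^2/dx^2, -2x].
-4\frac{d}{dx}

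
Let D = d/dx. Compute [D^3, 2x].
6D^{2}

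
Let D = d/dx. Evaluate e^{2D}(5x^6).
5 x^{6} + 60 x^{5} + 300 x^{4} + 800 x^{3} + 1200 x^{2} + 960 x + 320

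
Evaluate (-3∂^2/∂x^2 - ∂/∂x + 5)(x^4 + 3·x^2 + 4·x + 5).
5 x^{4} - 4 x^{3} - 21 x^{2} + 14 x + 3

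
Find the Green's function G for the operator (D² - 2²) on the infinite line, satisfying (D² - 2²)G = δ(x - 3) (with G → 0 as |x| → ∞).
-\frac{e^{-2|x - 3|}}{4}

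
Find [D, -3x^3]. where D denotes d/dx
- 9 x^{2}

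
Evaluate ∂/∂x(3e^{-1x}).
- 3 e^{- x}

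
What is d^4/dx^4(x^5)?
120 x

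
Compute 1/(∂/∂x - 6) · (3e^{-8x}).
- \frac{3 e^{- 8 x}}{14}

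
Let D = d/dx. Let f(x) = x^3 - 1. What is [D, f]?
3 x^{2}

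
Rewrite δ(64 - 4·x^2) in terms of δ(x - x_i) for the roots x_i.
\frac{\delta(x - 4) + \delta(x + 4)}{32}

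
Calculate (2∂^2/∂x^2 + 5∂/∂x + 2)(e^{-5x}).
27 e^{- 5 x}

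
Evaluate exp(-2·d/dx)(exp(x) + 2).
e^{x - 2} + 2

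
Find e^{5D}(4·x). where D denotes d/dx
4 x + 20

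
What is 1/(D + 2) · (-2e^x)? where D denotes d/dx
- \frac{2 e^{x}}{3}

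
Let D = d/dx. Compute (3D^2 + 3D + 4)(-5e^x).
- 50 e^{x}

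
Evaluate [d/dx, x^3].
3 x^{2}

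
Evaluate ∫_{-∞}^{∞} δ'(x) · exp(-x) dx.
1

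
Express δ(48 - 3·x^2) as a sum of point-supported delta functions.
\frac{\delta(x - 4) + \delta(x + 4)}{24}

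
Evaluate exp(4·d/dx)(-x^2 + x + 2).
- x^{2} - 7 x - 10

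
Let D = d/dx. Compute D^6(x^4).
0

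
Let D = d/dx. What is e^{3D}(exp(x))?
e^{x + 3}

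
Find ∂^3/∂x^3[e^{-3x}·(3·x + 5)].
27 \left(- 3 x - 2\right) e^{- 3 x}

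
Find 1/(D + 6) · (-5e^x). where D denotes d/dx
- \frac{5 e^{x}}{7}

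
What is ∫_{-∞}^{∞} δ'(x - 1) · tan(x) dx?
- \tan^{2}{\left(1 \right)} - 1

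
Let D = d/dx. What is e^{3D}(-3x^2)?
- 3 x^{2} - 18 x - 27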